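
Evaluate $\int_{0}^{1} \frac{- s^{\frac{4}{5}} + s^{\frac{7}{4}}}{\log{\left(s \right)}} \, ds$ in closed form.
$\log{\left(\frac{55}{36} \right)}$

Replace the exponent $\frac{7}{4}$ by a parameter $a$: let $I(a) = \int_{0}^{1} \frac{- s^{\frac{4}{5}} + s^{a}}{\log{\left(s \right)}} \, ds$.

Since $\dfrac{\partial}{\partial a}\,s^{a} = s^{a} \ln s$, the $\ln s$ in the denominator cancels and
$$\frac{dI}{da} = \int_{0}^{1} s^{a} \, ds = \left[\frac{s^{a+1}}{a+1}\right]_0^1 = \frac{1}{a + 1}.$$

Integrating with respect to $a$ gives $I(a) = \log{\left(\frac{5 a}{9} + \frac{5}{9} \right)} + C$.

At $a = \frac{4}{5}$ the integrand is identically $0$, so $I(\frac{4}{5}) = 0$. The closed form gives $0$, hence $C = 0$.

Setting $a = \frac{7}{4}$:
$$I = \log{\left(\frac{55}{36} \right)}.$$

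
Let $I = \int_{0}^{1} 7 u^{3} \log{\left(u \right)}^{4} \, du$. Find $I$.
$\frac{21}{128}$

Begin with the known integral
$$J(a) = \int_{0}^{1} 7 u^{a} \, du = \frac{7}{a + 1}.$$

Differentiating under the integral sign brings down a factor of $\ln u$:
$$\frac{dJ}{da} = \int_{0}^{1} 7 u^{a} \log{\left(u \right)} \, du = - \frac{7}{\left(a + 1\right)^{2}}.$$

Repeating $4$ times in total — each differentiation brings down another $\ln u$ — gives
$$\frac{d^{4}J}{da^{4}} = \int_{0}^{1} 7 u^{a} \log{\left(u \right)}^{4} \, du = \frac{168}{\left(a + 1\right)^{5}},$$
and the integrand here is exactly the target integrand, so $I = \frac{168}{\left(a + 1\right)^{5}}$.

Setting $a = 3$:
$$I = \frac{21}{128}.$$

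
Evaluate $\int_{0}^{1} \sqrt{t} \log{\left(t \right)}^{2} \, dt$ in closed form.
$\frac{16}{27}$

Begin with the known integral
$$J(a) = \int_{0}^{1} t^{a} \, dt = \frac{1}{a + 1}.$$

Differentiating under the integral sign brings down a factor of $\ln t$:
$$\frac{dJ}{da} = \int_{0}^{1} t^{a} \log{\left(t \right)} \, dt = - \frac{1}{\left(a + 1\right)^{2}}.$$

Repeating twice in total — each differentiation brings down another $\ln t$ — gives
$$\frac{d^{2}J}{da^{2}} = \int_{0}^{1} t^{a} \log{\left(t \right)}^{2} \, dt = \frac{2}{\left(a + 1\right)^{3}},$$
and the integrand here is exactly the target integrand, so $I = \frac{2}{\left(a + 1\right)^{3}}$.

Setting $a = \frac{1}{2}$:
$$I = \frac{16}{27}.$$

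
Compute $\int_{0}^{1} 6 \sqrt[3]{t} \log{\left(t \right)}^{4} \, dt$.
$\frac{2187}{64}$

Begin with the known integral
$$J(a) = \int_{0}^{1} 6 t^{a} \, dt = \frac{6}{a + 1}.$$

Differentiating under the integral sign brings down a factor of $\ln t$:
$$\frac{dJ}{da} = \int_{0}^{1} 6 t^{a} \log{\left(t \right)} \, dt = - \frac{6}{\left(a + 1\right)^{2}}.$$

Repeating $4$ times in total — each differentiation brings down another $\ln t$ — gives
$$\frac{d^{4}J}{da^{4}} = \int_{0}^{1} 6 t^{a} \log{\left(t \right)}^{4} \, dt = \frac{144}{\left(a + 1\right)^{5}},$$
and the integrand here is exactly the target integrand, so $I = \frac{144}{\left(a + 1\right)^{5}}$.

Setting $a = \frac{1}{3}$:
$$I = \frac{2187}{64}.$$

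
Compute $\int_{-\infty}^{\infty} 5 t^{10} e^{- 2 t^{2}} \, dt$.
$\frac{4725 \sqrt{2} \sqrt{\pi}}{2048}$

Begin with the known integral
$$J(a) = \int_{-\infty}^{\infty} 5 e^{- a t^{2}} \, dt = \frac{5 \sqrt{\pi}}{\sqrt{a}}.$$

Differentiating under the integral sign brings down a factor of $(-t^2)$:
$$\frac{dJ}{da} = \int_{-\infty}^{\infty} - 5 t^{2} e^{- a t^{2}} \, dt = - \frac{5 \sqrt{\pi}}{2 a^{\frac{3}{2}}}.$$

Repeating $5$ times in total — each differentiation brings down another $(-t^2)$ — gives
$$\frac{d^{5}J}{da^{5}} = \int_{-\infty}^{\infty} - 5 t^{10} e^{- a t^{2}} \, dt = - \frac{4725 \sqrt{\pi}}{32 a^{\frac{11}{2}}},$$
and the integrand here is $(-1)^{5}$ times the target integrand, so $I = (-1)^{5}\,\frac{d^{5}J}{da^{5}} = \frac{4725 \sqrt{\pi}}{32 a^{\frac{11}{2}}}$.

Setting $a = 2$:
$$I = \frac{4725 \sqrt{2} \sqrt{\pi}}{2048}.$$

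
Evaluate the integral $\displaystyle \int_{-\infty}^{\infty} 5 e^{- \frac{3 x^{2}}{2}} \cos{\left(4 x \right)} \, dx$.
$\frac{5 \sqrt{6} \sqrt{\pi}}{3 e^{\frac{8}{3}}}$

Treat the cosine frequency as a parameter and define $I(b) = \int_{-\infty}^{\infty} 5 e^{- \frac{3 x^{2}}{2}} \cos{\left(b x \right)} \, dx$.

Differentiating under the integral sign,
$$I'(b) = \int_{-\infty}^{\infty} - 5 x e^{- \frac{3 x^{2}}{2}} \sin{\left(b x \right)} \, dx.$$

Integrate $\int_{-\infty}^{\infty} x \sin(b x)\, e^{- \frac{3 x^{2}}{2}}\, dx$ by parts with $u = \sin(b x)$ and $dv = x\, e^{- \frac{3 x^{2}}{2}}\, dx$, giving $v = - \frac{e^{- \frac{3 x^{2}}{2}}}{3}$. The boundary term vanishes and
$$\int_{-\infty}^{\infty} x \sin(b x)\, e^{- \frac{3 x^{2}}{2}}\, dx = \frac{b}{3} \int_{-\infty}^{\infty} \cos(b x)\, e^{- \frac{3 x^{2}}{2}}\, dx,$$
so $I'(b) = - \frac{b}{3}\, I(b)$.

This is a separable first-order ODE; solving with the initial condition $I(0) = \int_{-\infty}^{\infty} 5 e^{- \frac{3 x^{2}}{2}}\,dx = \frac{5 \sqrt{6} \sqrt{\pi}}{3}$ gives
$$I(b) = \frac{5 \sqrt{6} \sqrt{\pi} e^{- \frac{b^{2}}{6}}}{3}.$$

Setting $b = 4$:
$$I = \frac{5 \sqrt{6} \sqrt{\pi}}{3 e^{\frac{8}{3}}}.$$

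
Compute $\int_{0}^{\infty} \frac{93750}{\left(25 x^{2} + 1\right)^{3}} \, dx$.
$\frac{28125 \pi}{8}$

Begin with the known result
$$J(a) = \int_{0}^{\infty} \frac{6}{a^{2} + x^{2}} \, dx = \frac{3 \pi}{a}.$$

Differentiating under the integral sign with respect to $a$,
$$\frac{dJ}{da} = \int_{0}^{\infty} - \frac{12 a}{\left(a^{2} + x^{2}\right)^{2}} \, dx = - \frac{3 \pi}{a^{2}},$$
so $\int_{0}^{\infty} \frac{6}{\left(a^{2} + x^{2}\right)^{2}} \, dx = \frac{3 \pi}{2 a^{3}}$.

Repeating — each differentiation of $1/(x^2+a^2)^j$ produces $-2ja/(x^2+a^2)^{j+1}$ — and dividing through by $-2ja$ at each step yields, after $2$ differentiations in total,
$$\int_{0}^{\infty} \frac{6}{\left(a^{2} + x^{2}\right)^{3}} \, dx = \frac{9 \pi}{8 a^{5}}.$$

Setting $a = \frac{1}{5}$:
$$I = \frac{28125 \pi}{8}.$$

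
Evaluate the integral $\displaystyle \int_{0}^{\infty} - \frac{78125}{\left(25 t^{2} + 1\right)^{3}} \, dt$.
$- \frac{46875 \pi}{16}$

Begin with the known result
$$J(a) = \int_{0}^{\infty} - \frac{5}{a^{2} + t^{2}} \, dt = - \frac{5 \pi}{2 a}.$$

Differentiating under the integral sign with respect to $a$,
$$\frac{dJ}{da} = \int_{0}^{\infty} \frac{10 a}{\left(a^{2} + t^{2}\right)^{2}} \, dt = \frac{5 \pi}{2 a^{2}},$$
so $\int_{0}^{\infty} - \frac{5}{\left(a^{2} + t^{2}\right)^{2}} \, dt = - \frac{5 \pi}{4 a^{3}}$.

Repeating — each differentiation of $1/(t^2+a^2)^j$ produces $-2ja/(t^2+a^2)^{j+1}$ — and dividing through by $-2ja$ at each step yields, after $2$ differentiations in total,
$$\int_{0}^{\infty} - \frac{5}{\left(a^{2} + t^{2}\right)^{3}} \, dt = - \frac{15 \pi}{16 a^{5}}.$$

Setting $a = \frac{1}{5}$:
$$I = - \frac{46875 \pi}{16}.$$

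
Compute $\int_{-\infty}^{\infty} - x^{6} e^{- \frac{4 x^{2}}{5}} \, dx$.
$- \frac{1875 \sqrt{5} \sqrt{\pi}}{1024}$

Consider the simpler parametrised integral
$$J(a) = \int_{-\infty}^{\infty} - e^{- a x^{2}} \, dx = - \frac{\sqrt{\pi}}{\sqrt{a}}.$$

Differentiating under the integral sign brings down a factor of $(-x^2)$:
$$\frac{dJ}{da} = \int_{-\infty}^{\infty} x^{2} e^{- a x^{2}} \, dx = \frac{\sqrt{\pi}}{2 a^{\frac{3}{2}}}.$$

Repeating $3$ times in total — each differentiation brings down another $(-x^2)$ — gives
$$\frac{d^{3}J}{da^{3}} = \int_{-\infty}^{\infty} x^{6} e^{- a x^{2}} \, dx = \frac{15 \sqrt{\pi}}{8 a^{\frac{7}{2}}},$$
and the integrand here is $(-1)^{3}$ times the target integrand, so $I = (-1)^{3}\,\frac{d^{3}J}{da^{3}} = - \frac{15 \sqrt{\pi}}{8 a^{\frac{7}{2}}}$.

Setting $a = \frac{4}{5}$:
$$I = - \frac{1875 \sqrt{5} \sqrt{\pi}}{1024}.$$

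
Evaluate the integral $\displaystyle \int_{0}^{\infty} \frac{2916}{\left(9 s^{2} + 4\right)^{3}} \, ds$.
$\frac{729 \pi}{128}$

Recall the elementary integral
$$J(a) = \int_{0}^{\infty} \frac{4}{a^{2} + s^{2}} \, ds = \frac{2 \pi}{a}.$$

Differentiating under the integral sign with respect to $a$,
$$\frac{dJ}{da} = \int_{0}^{\infty} - \frac{8 a}{\left(a^{2} + s^{2}\right)^{2}} \, ds = - \frac{2 \pi}{a^{2}},$$
so $\int_{0}^{\infty} \frac{4}{\left(a^{2} + s^{2}\right)^{2}} \, ds = \frac{\pi}{a^{3}}$.

Repeating — each differentiation of $1/(s^2+a^2)^j$ produces $-2ja/(s^2+a^2)^{j+1}$ — and dividing through by $-2ja$ at each step yields, after $2$ differentiations in total,
$$\int_{0}^{\infty} \frac{4}{\left(a^{2} + s^{2}\right)^{3}} \, ds = \frac{3 \pi}{4 a^{5}}.$$

Setting $a = \frac{2}{3}$:
$$I = \frac{729 \pi}{128}.$$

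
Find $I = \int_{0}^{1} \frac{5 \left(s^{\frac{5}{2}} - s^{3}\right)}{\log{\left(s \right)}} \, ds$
$- \log{\left(\frac{32768}{16807} \right)}$

Consider the one-parameter family: let $I(a) = \int_{0}^{1} \frac{5 \left(s^{\frac{5}{2}} - s^{a}\right)}{\log{\left(s \right)}} \, ds$.

Since $\dfrac{\partial}{\partial a}\,s^{a} = s^{a} \ln s$, the $\ln s$ in the denominator cancels and
$$\frac{dI}{da} = \int_{0}^{1} -5 s^{a} \, ds = -5 \left[\frac{s^{a+1}}{a+1}\right]_0^1 = - \frac{5}{a + 1}.$$

Integrating with respect to $a$ gives $I(a) = - \log{\left(\frac{32 \left(a + 1\right)^{5}}{16807} \right)} + C$.

At $a = \frac{5}{2}$ the integrand is identically $0$, so $I(\frac{5}{2}) = 0$. The closed form gives $0$, hence $C = 0$.

Setting $a = 3$:
$$I = - \log{\left(\frac{32768}{16807} \right)}.$$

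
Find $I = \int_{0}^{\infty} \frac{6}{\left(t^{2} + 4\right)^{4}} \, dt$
$\frac{15 \pi}{2048}$

Begin with the known result
$$J(a) = \int_{0}^{\infty} \frac{6}{a^{2} + t^{2}} \, dt = \frac{3 \pi}{a}.$$

Differentiating under the integral sign with respect to $a$,
$$\frac{dJ}{da} = \int_{0}^{\infty} - \frac{12 a}{\left(a^{2} + t^{2}\right)^{2}} \, dt = - \frac{3 \pi}{a^{2}},$$
so $\int_{0}^{\infty} \frac{6}{\left(a^{2} + t^{2}\right)^{2}} \, dt = \frac{3 \pi}{2 a^{3}}$.

Repeating — each differentiation of $1/(t^2+a^2)^j$ produces $-2ja/(t^2+a^2)^{j+1}$ — and dividing through by $-2ja$ at each step yields, after $3$ differentiations in total,
$$\int_{0}^{\infty} \frac{6}{\left(a^{2} + t^{2}\right)^{4}} \, dt = \frac{15 \pi}{16 a^{7}}.$$

Setting $a = 2$:
$$I = \frac{15 \pi}{2048}.$$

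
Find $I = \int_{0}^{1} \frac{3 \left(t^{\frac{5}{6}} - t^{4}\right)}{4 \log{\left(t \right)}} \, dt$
$\log{\left(\frac{11^{\frac{3}{4}} \sqrt[4]{30}}{30} \right)}$

Consider the one-parameter family: let $I(a) = \int_{0}^{1} \frac{3 \left(t^{\frac{5}{6}} - t^{a}\right)}{4 \log{\left(t \right)}} \, dt$.

Since $\dfrac{\partial}{\partial a}\,t^{a} = t^{a} \ln t$, the $\ln t$ in the denominator cancels and
$$\frac{dI}{da} = \int_{0}^{1} - \frac{3}{4} t^{a} \, dt = - \frac{3}{4} \left[\frac{t^{a+1}}{a+1}\right]_0^1 = - \frac{3}{4 a + 4}.$$

Integrating with respect to $a$ gives $I(a) = - \frac{3 \log{\left(a + 1 \right)}}{4} - \frac{3 \log{\left(6 \right)}}{4} + \frac{3 \log{\left(11 \right)}}{4} + C$.

At $a = \frac{5}{6}$ the integrand is identically $0$, so $I(\frac{5}{6}) = 0$. The closed form gives $0$, hence $C = 0$.

Setting $a = 4$:
$$I = \log{\left(\frac{11^{\frac{3}{4}} \sqrt[4]{30}}{30} \right)}.$$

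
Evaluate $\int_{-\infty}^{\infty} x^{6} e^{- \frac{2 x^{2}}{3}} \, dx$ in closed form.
$\frac{405 \sqrt{6} \sqrt{\pi}}{128}$

Start from the elementary integral
$$J(a) = \int_{-\infty}^{\infty} e^{- a x^{2}} \, dx = \frac{\sqrt{\pi}}{\sqrt{a}}.$$

Differentiating under the integral sign brings down a factor of $(-x^2)$:
$$\frac{dJ}{da} = \int_{-\infty}^{\infty} - x^{2} e^{- a x^{2}} \, dx = - \frac{\sqrt{\pi}}{2 a^{\frac{3}{2}}}.$$

Repeating $3$ times in total — each differentiation brings down another $(-x^2)$ — gives
$$\frac{d^{3}J}{da^{3}} = \int_{-\infty}^{\infty} - x^{6} e^{- a x^{2}} \, dx = - \frac{15 \sqrt{\pi}}{8 a^{\frac{7}{2}}},$$
and the integrand here is $(-1)^{3}$ times the target integrand, so $I = (-1)^{3}\,\frac{d^{3}J}{da^{3}} = \frac{15 \sqrt{\pi}}{8 a^{\frac{7}{2}}}$.

Setting $a = \frac{2}{3}$:
$$I = \frac{405 \sqrt{6} \sqrt{\pi}}{128}.$$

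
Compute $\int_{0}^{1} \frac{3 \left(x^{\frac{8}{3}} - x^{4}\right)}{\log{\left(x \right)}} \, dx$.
$- \log{\left(\frac{3375}{1331} \right)}$

Consider the one-parameter family: let $I(a) = \int_{0}^{1} \frac{3 \left(x^{\frac{8}{3}} - x^{a}\right)}{\log{\left(x \right)}} \, dx$.

Since $\dfrac{\partial}{\partial a}\,x^{a} = x^{a} \ln x$, the $\ln x$ in the denominator cancels and
$$\frac{dI}{da} = \int_{0}^{1} -3 x^{a} \, dx = -3 \left[\frac{x^{a+1}}{a+1}\right]_0^1 = - \frac{3}{a + 1}.$$

Integrating with respect to $a$ gives $I(a) = - \log{\left(\frac{27 \left(a + 1\right)^{3}}{1331} \right)} + C$.

At $a = \frac{8}{3}$ the integrand is identically $0$, so $I(\frac{8}{3}) = 0$. The closed form gives $0$, hence $C = 0$.

Setting $a = 4$:
$$I = - \log{\left(\frac{3375}{1331} \right)}.$$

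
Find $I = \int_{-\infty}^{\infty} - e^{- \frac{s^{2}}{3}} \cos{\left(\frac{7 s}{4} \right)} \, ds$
$- \frac{\sqrt{3} \sqrt{\pi}}{e^{\frac{147}{64}}}$

Treat the cosine frequency as a parameter and define $I(b) = \int_{-\infty}^{\infty} - e^{- \frac{s^{2}}{3}} \cos{\left(b s \right)} \, ds$.

Differentiating under the integral sign,
$$I'(b) = \int_{-\infty}^{\infty} s e^{- \frac{s^{2}}{3}} \sin{\left(b s \right)} \, ds.$$

Integrate $\int_{-\infty}^{\infty} s \sin(b s)\, e^{- \frac{s^{2}}{3}}\, ds$ by parts with $u = \sin(b s)$ and $dv = s\, e^{- \frac{s^{2}}{3}}\, ds$, giving $v = - \frac{3 e^{- \frac{s^{2}}{3}}}{2}$. The boundary term vanishes and
$$\int_{-\infty}^{\infty} s \sin(b s)\, e^{- \frac{s^{2}}{3}}\, ds = \frac{3 b}{2} \int_{-\infty}^{\infty} \cos(b s)\, e^{- \frac{s^{2}}{3}}\, ds,$$
so $I'(b) = - \frac{3 b}{2}\, I(b)$.

This is a separable first-order ODE; solving with the initial condition $I(0) = \int_{-\infty}^{\infty} - e^{- \frac{s^{2}}{3}}\,ds = - \sqrt{3} \sqrt{\pi}$ gives
$$I(b) = - \sqrt{3} \sqrt{\pi} e^{- \frac{3 b^{2}}{4}}.$$

Setting $b = \frac{7}{4}$:
$$I = - \frac{\sqrt{3} \sqrt{\pi}}{e^{\frac{147}{64}}}.$$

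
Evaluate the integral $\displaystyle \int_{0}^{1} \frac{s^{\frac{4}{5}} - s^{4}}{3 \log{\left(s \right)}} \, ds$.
$- \frac{2 \log{\left(5 \right)}}{3} + \frac{2 \log{\left(3 \right)}}{3}$

Introduce a parameter $a$ in the exponent: let $I(a) = \int_{0}^{1} \frac{- s^{4} + s^{a}}{3 \log{\left(s \right)}} \, ds$.

Since $\dfrac{\partial}{\partial a}\,s^{a} = s^{a} \ln s$, the $\ln s$ in the denominator cancels and
$$\frac{dI}{da} = \int_{0}^{1} \frac{1}{3} s^{a} \, ds = \frac{1}{3} \left[\frac{s^{a+1}}{a+1}\right]_0^1 = \frac{1}{3 \left(a + 1\right)}.$$

Integrating with respect to $a$ gives $I(a) = \frac{\log{\left(a + 1 \right)}}{3} - \frac{\log{\left(5 \right)}}{3} + C$.

At $a = 4$ the integrand is identically $0$, so $I(4) = 0$. The closed form gives $0$, hence $C = 0$.

Setting $a = \frac{4}{5}$:
$$I = - \frac{2 \log{\left(5 \right)}}{3} + \frac{2 \log{\left(3 \right)}}{3}.$$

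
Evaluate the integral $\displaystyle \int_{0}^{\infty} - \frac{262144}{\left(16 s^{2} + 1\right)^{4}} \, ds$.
$- 10240 \pi$

Start from the standard arctangent integral
$$J(a) = \int_{0}^{\infty} - \frac{4}{a^{2} + s^{2}} \, ds = - \frac{2 \pi}{a}.$$

Differentiating under the integral sign with respect to $a$,
$$\frac{dJ}{da} = \int_{0}^{\infty} \frac{8 a}{\left(a^{2} + s^{2}\right)^{2}} \, ds = \frac{2 \pi}{a^{2}},$$
so $\int_{0}^{\infty} - \frac{4}{\left(a^{2} + s^{2}\right)^{2}} \, ds = - \frac{\pi}{a^{3}}$.

Repeating — each differentiation of $1/(s^2+a^2)^j$ produces $-2ja/(s^2+a^2)^{j+1}$ — and dividing through by $-2ja$ at each step yields, after $3$ differentiations in total,
$$\int_{0}^{\infty} - \frac{4}{\left(a^{2} + s^{2}\right)^{4}} \, ds = - \frac{5 \pi}{8 a^{7}}.$$

Setting $a = \frac{1}{4}$:
$$I = - 10240 \pi.$$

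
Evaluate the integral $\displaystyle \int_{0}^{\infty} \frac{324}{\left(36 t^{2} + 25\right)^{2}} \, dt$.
$\frac{27 \pi}{250}$

Start from the standard arctangent integral
$$J(a) = \int_{0}^{\infty} \frac{1}{4 \left(a^{2} + t^{2}\right)} \, dt = \frac{\pi}{8 a}.$$

Differentiating under the integral sign with respect to $a$,
$$\frac{dJ}{da} = \int_{0}^{\infty} - \frac{a}{2 \left(a^{2} + t^{2}\right)^{2}} \, dt = - \frac{\pi}{8 a^{2}},$$
so $\int_{0}^{\infty} \frac{1}{4 \left(a^{2} + t^{2}\right)^{2}} \, dt = \frac{\pi}{16 a^{3}}$.

Setting $a = \frac{5}{6}$:
$$I = \frac{27 \pi}{250}.$$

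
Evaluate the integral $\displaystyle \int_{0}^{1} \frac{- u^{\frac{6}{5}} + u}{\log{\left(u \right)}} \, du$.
$\log{\left(\frac{10}{11} \right)}$

Introduce a parameter $a$ in the exponent: let $I(a) = \int_{0}^{1} \frac{- u^{\frac{6}{5}} + u^{a}}{\log{\left(u \right)}} \, du$.

Since $\dfrac{\partial}{\partial a}\,u^{a} = u^{a} \ln u$, the $\ln u$ in the denominator cancels and
$$\frac{dI}{da} = \int_{0}^{1} u^{a} \, du = \left[\frac{u^{a+1}}{a+1}\right]_0^1 = \frac{1}{a + 1}.$$

Integrating with respect to $a$ gives $I(a) = \log{\left(\frac{5 a}{11} + \frac{5}{11} \right)} + C$.

At $a = \frac{6}{5}$ the integrand is identically $0$, so $I(\frac{6}{5}) = 0$. The closed form gives $0$, hence $C = 0$.

Setting $a = 1$:
$$I = \log{\left(\frac{10}{11} \right)}.$$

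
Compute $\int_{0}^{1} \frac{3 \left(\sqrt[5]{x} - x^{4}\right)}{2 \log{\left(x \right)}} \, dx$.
$- 3 \log{\left(5 \right)} + \frac{3 \log{\left(6 \right)}}{2}$

Consider the one-parameter family: let $I(a) = \int_{0}^{1} \frac{3 \left(\sqrt[5]{x} - x^{a}\right)}{2 \log{\left(x \right)}} \, dx$.

Since $\dfrac{\partial}{\partial a}\,x^{a} = x^{a} \ln x$, the $\ln x$ in the denominator cancels and
$$\frac{dI}{da} = \int_{0}^{1} - \frac{3}{2} x^{a} \, dx = - \frac{3}{2} \left[\frac{x^{a+1}}{a+1}\right]_0^1 = - \frac{3}{2 a + 2}.$$

Integrating with respect to $a$ gives $I(a) = - \log{\left(\frac{5 \sqrt{30} \left(a + 1\right)^{\frac{3}{2}}}{36} \right)} + C$.

At $a = \frac{1}{5}$ the integrand is identically $0$, so $I(\frac{1}{5}) = 0$. The closed form gives $0$, hence $C = 0$.

Setting $a = 4$:
$$I = - 3 \log{\left(5 \right)} + \frac{3 \log{\left(6 \right)}}{2}.$$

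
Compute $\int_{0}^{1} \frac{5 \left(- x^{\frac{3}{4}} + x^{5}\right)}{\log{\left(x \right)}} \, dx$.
$\log{\left(\frac{7962624}{16807} \right)}$

Consider the one-parameter family: let $I(a) = \int_{0}^{1} \frac{5 \left(x^{5} - x^{a}\right)}{\log{\left(x \right)}} \, dx$.

Since $\dfrac{\partial}{\partial a}\,x^{a} = x^{a} \ln x$, the $\ln x$ in the denominator cancels and
$$\frac{dI}{da} = \int_{0}^{1} -5 x^{a} \, dx = -5 \left[\frac{x^{a+1}}{a+1}\right]_0^1 = - \frac{5}{a + 1}.$$

Integrating with respect to $a$ gives $I(a) = \log{\left(\frac{7776}{\left(a + 1\right)^{5}} \right)} + C$.

At $a = 5$ the integrand is identically $0$, so $I(5) = 0$. The closed form gives $0$, hence $C = 0$.

Setting $a = \frac{3}{4}$:
$$I = \log{\left(\frac{7962624}{16807} \right)}.$$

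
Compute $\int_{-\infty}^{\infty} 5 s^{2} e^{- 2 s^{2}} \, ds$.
$\frac{5 \sqrt{2} \sqrt{\pi}}{8}$

Start from the elementary integral
$$J(a) = \int_{-\infty}^{\infty} 5 e^{- a s^{2}} \, ds = \frac{5 \sqrt{\pi}}{\sqrt{a}}.$$

Differentiating under the integral sign brings down a factor of $(-s^2)$:
$$\frac{dJ}{da} = \int_{-\infty}^{\infty} - 5 s^{2} e^{- a s^{2}} \, ds = - \frac{5 \sqrt{\pi}}{2 a^{\frac{3}{2}}}.$$

The integral on the left is $-I$, so $I = \frac{5 \sqrt{\pi}}{2 a^{\frac{3}{2}}}$.

Setting $a = 2$:
$$I = \frac{5 \sqrt{2} \sqrt{\pi}}{8}.$$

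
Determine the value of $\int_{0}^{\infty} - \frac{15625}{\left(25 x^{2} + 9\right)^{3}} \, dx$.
$- \frac{3125 \pi}{1296}$

Recall the elementary integral
$$J(a) = \int_{0}^{\infty} - \frac{1}{a^{2} + x^{2}} \, dx = - \frac{\pi}{2 a}.$$

Differentiating under the integral sign with respect to $a$,
$$\frac{dJ}{da} = \int_{0}^{\infty} \frac{2 a}{\left(a^{2} + x^{2}\right)^{2}} \, dx = \frac{\pi}{2 a^{2}},$$
so $\int_{0}^{\infty} - \frac{1}{\left(a^{2} + x^{2}\right)^{2}} \, dx = - \frac{\pi}{4 a^{3}}$.

Repeating — each differentiation of $1/(x^2+a^2)^j$ produces $-2ja/(x^2+a^2)^{j+1}$ — and dividing through by $-2ja$ at each step yields, after $2$ differentiations in total,
$$\int_{0}^{\infty} - \frac{1}{\left(a^{2} + x^{2}\right)^{3}} \, dx = - \frac{3 \pi}{16 a^{5}}.$$

Setting $a = \frac{3}{5}$:
$$I = - \frac{3125 \pi}{1296}.$$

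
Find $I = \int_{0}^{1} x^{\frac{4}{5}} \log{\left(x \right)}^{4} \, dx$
$\frac{25000}{19683}$

Start from the elementary integral
$$J(a) = \int_{0}^{1} x^{a} \, dx = \frac{1}{a + 1}.$$

Differentiating under the integral sign brings down a factor of $\ln x$:
$$\frac{dJ}{da} = \int_{0}^{1} x^{a} \log{\left(x \right)} \, dx = - \frac{1}{\left(a + 1\right)^{2}}.$$

Repeating $4$ times in total — each differentiation brings down another $\ln x$ — gives
$$\frac{d^{4}J}{da^{4}} = \int_{0}^{1} x^{a} \log{\left(x \right)}^{4} \, dx = \frac{24}{\left(a + 1\right)^{5}},$$
and the integrand here is exactly the target integrand, so $I = \frac{24}{\left(a + 1\right)^{5}}$.

Setting $a = \frac{4}{5}$:
$$I = \frac{25000}{19683}.$$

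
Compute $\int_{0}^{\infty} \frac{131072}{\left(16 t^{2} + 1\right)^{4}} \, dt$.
$5120 \pi$

Recall the elementary integral
$$J(a) = \int_{0}^{\infty} \frac{2}{a^{2} + t^{2}} \, dt = \frac{\pi}{a}.$$

Differentiating under the integral sign with respect to $a$,
$$\frac{dJ}{da} = \int_{0}^{\infty} - \frac{4 a}{\left(a^{2} + t^{2}\right)^{2}} \, dt = - \frac{\pi}{a^{2}},$$
so $\int_{0}^{\infty} \frac{2}{\left(a^{2} + t^{2}\right)^{2}} \, dt = \frac{\pi}{2 a^{3}}$.

Repeating — each differentiation of $1/(t^2+a^2)^j$ produces $-2ja/(t^2+a^2)^{j+1}$ — and dividing through by $-2ja$ at each step yields, after $3$ differentiations in total,
$$\int_{0}^{\infty} \frac{2}{\left(a^{2} + t^{2}\right)^{4}} \, dt = \frac{5 \pi}{16 a^{7}}.$$

Setting $a = \frac{1}{4}$:
$$I = 5120 \pi.$$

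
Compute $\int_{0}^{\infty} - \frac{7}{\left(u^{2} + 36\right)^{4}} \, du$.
$- \frac{35 \pi}{8957952}$

Begin with the known result
$$J(a) = \int_{0}^{\infty} - \frac{7}{a^{2} + u^{2}} \, du = - \frac{7 \pi}{2 a}.$$

Differentiating under the integral sign with respect to $a$,
$$\frac{dJ}{da} = \int_{0}^{\infty} \frac{14 a}{\left(a^{2} + u^{2}\right)^{2}} \, du = \frac{7 \pi}{2 a^{2}},$$
so $\int_{0}^{\infty} - \frac{7}{\left(a^{2} + u^{2}\right)^{2}} \, du = - \frac{7 \pi}{4 a^{3}}$.

Repeating — each differentiation of $1/(u^2+a^2)^j$ produces $-2ja/(u^2+a^2)^{j+1}$ — and dividing through by $-2ja$ at each step yields, after $3$ differentiations in total,
$$\int_{0}^{\infty} - \frac{7}{\left(a^{2} + u^{2}\right)^{4}} \, du = - \frac{35 \pi}{32 a^{7}}.$$

Setting $a = 6$:
$$I = - \frac{35 \pi}{8957952}.$$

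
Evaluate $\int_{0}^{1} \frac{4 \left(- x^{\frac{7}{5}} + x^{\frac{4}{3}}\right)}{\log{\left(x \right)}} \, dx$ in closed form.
$\log{\left(\frac{1500625}{1679616} \right)}$

Introduce a parameter $a$ in the exponent: let $I(a) = \int_{0}^{1} \frac{4 \left(- x^{\frac{7}{5}} + x^{a}\right)}{\log{\left(x \right)}} \, dx$.

Since $\dfrac{\partial}{\partial a}\,x^{a} = x^{a} \ln x$, the $\ln x$ in the denominator cancels and
$$\frac{dI}{da} = \int_{0}^{1} 4 x^{a} \, dx = 4 \left[\frac{x^{a+1}}{a+1}\right]_0^1 = \frac{4}{a + 1}.$$

Integrating with respect to $a$ gives $I(a) = \log{\left(\frac{625 \left(a + 1\right)^{4}}{20736} \right)} + C$.

At $a = \frac{7}{5}$ the integrand is identically $0$, so $I(\frac{7}{5}) = 0$. The closed form gives $0$, hence $C = 0$.

Setting $a = \frac{4}{3}$:
$$I = \log{\left(\frac{1500625}{1679616} \right)}.$$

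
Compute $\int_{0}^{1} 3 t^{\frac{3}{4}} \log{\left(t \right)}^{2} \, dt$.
$\frac{384}{343}$

Begin with the known integral
$$J(a) = \int_{0}^{1} 3 t^{a} \, dt = \frac{3}{a + 1}.$$

Differentiating under the integral sign brings down a factor of $\ln t$:
$$\frac{dJ}{da} = \int_{0}^{1} 3 t^{a} \log{\left(t \right)} \, dt = - \frac{3}{\left(a + 1\right)^{2}}.$$

Repeating twice in total — each differentiation brings down another $\ln t$ — gives
$$\frac{d^{2}J}{da^{2}} = \int_{0}^{1} 3 t^{a} \log{\left(t \right)}^{2} \, dt = \frac{6}{\left(a + 1\right)^{3}},$$
and the integrand here is exactly the target integrand, so $I = \frac{6}{\left(a + 1\right)^{3}}$.

Setting $a = \frac{3}{4}$:
$$I = \frac{384}{343}.$$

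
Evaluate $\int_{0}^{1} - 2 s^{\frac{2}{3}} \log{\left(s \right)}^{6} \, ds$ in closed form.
$- \frac{629856}{15625}$

Start from the elementary integral
$$J(a) = \int_{0}^{1} - 2 s^{a} \, ds = - \frac{2}{a + 1}.$$

Differentiating under the integral sign brings down a factor of $\ln s$:
$$\frac{dJ}{da} = \int_{0}^{1} - 2 s^{a} \log{\left(s \right)} \, ds = \frac{2}{\left(a + 1\right)^{2}}.$$

Repeating $6$ times in total — each differentiation brings down another $\ln s$ — gives
$$\frac{d^{6}J}{da^{6}} = \int_{0}^{1} - 2 s^{a} \log{\left(s \right)}^{6} \, ds = - \frac{1440}{\left(a + 1\right)^{7}},$$
and the integrand here is exactly the target integrand, so $I = - \frac{1440}{\left(a + 1\right)^{7}}$.

Setting $a = \frac{2}{3}$:
$$I = - \frac{629856}{15625}.$$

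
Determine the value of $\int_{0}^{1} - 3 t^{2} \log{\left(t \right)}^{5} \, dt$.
$\frac{40}{81}$

Consider the simpler parametrised integral
$$J(a) = \int_{0}^{1} - 3 t^{a} \, dt = - \frac{3}{a + 1}.$$

Differentiating under the integral sign brings down a factor of $\ln t$:
$$\frac{dJ}{da} = \int_{0}^{1} - 3 t^{a} \log{\left(t \right)} \, dt = \frac{3}{\left(a + 1\right)^{2}}.$$

Repeating $5$ times in total — each differentiation brings down another $\ln t$ — gives
$$\frac{d^{5}J}{da^{5}} = \int_{0}^{1} - 3 t^{a} \log{\left(t \right)}^{5} \, dt = \frac{360}{\left(a + 1\right)^{6}},$$
and the integrand here is exactly the target integrand, so $I = \frac{360}{\left(a + 1\right)^{6}}$.

Setting $a = 2$:
$$I = \frac{40}{81}.$$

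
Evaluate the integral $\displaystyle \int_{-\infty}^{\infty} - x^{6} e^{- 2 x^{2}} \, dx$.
$- \frac{15 \sqrt{2} \sqrt{\pi}}{128}$

Begin with the known integral
$$J(a) = \int_{-\infty}^{\infty} - e^{- a x^{2}} \, dx = - \frac{\sqrt{\pi}}{\sqrt{a}}.$$

Differentiating under the integral sign brings down a factor of $(-x^2)$:
$$\frac{dJ}{da} = \int_{-\infty}^{\infty} x^{2} e^{- a x^{2}} \, dx = \frac{\sqrt{\pi}}{2 a^{\frac{3}{2}}}.$$

Repeating $3$ times in total — each differentiation brings down another $(-x^2)$ — gives
$$\frac{d^{3}J}{da^{3}} = \int_{-\infty}^{\infty} x^{6} e^{- a x^{2}} \, dx = \frac{15 \sqrt{\pi}}{8 a^{\frac{7}{2}}},$$
and the integrand here is $(-1)^{3}$ times the target integrand, so $I = (-1)^{3}\,\frac{d^{3}J}{da^{3}} = - \frac{15 \sqrt{\pi}}{8 a^{\frac{7}{2}}}$.

Setting $a = 2$:
$$I = - \frac{15 \sqrt{2} \sqrt{\pi}}{128}.$$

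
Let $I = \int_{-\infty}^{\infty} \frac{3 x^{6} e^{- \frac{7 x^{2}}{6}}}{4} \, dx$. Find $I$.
$\frac{1215 \sqrt{42} \sqrt{\pi}}{9604}$

Consider the simpler parametrised integral
$$J(a) = \int_{-\infty}^{\infty} \frac{3 e^{- a x^{2}}}{4} \, dx = \frac{3 \sqrt{\pi}}{4 \sqrt{a}}.$$

Differentiating under the integral sign brings down a factor of $(-x^2)$:
$$\frac{dJ}{da} = \int_{-\infty}^{\infty} - \frac{3 x^{2} e^{- a x^{2}}}{4} \, dx = - \frac{3 \sqrt{\pi}}{8 a^{\frac{3}{2}}}.$$

Repeating $3$ times in total — each differentiation brings down another $(-x^2)$ — gives
$$\frac{d^{3}J}{da^{3}} = \int_{-\infty}^{\infty} - \frac{3 x^{6} e^{- a x^{2}}}{4} \, dx = - \frac{45 \sqrt{\pi}}{32 a^{\frac{7}{2}}},$$
and the integrand here is $(-1)^{3}$ times the target integrand, so $I = (-1)^{3}\,\frac{d^{3}J}{da^{3}} = \frac{45 \sqrt{\pi}}{32 a^{\frac{7}{2}}}$.

Setting $a = \frac{7}{6}$:
$$I = \frac{1215 \sqrt{42} \sqrt{\pi}}{9604}.$$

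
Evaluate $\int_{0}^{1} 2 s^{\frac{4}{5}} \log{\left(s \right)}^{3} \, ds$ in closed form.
$- \frac{2500}{2187}$

Consider the simpler parametrised integral
$$J(a) = \int_{0}^{1} 2 s^{a} \, ds = \frac{2}{a + 1}.$$

Differentiating under the integral sign brings down a factor of $\ln s$:
$$\frac{dJ}{da} = \int_{0}^{1} 2 s^{a} \log{\left(s \right)} \, ds = - \frac{2}{\left(a + 1\right)^{2}}.$$

Repeating $3$ times in total — each differentiation brings down another $\ln s$ — gives
$$\frac{d^{3}J}{da^{3}} = \int_{0}^{1} 2 s^{a} \log{\left(s \right)}^{3} \, ds = - \frac{12}{\left(a + 1\right)^{4}},$$
and the integrand here is exactly the target integrand, so $I = - \frac{12}{\left(a + 1\right)^{4}}$.

Setting $a = \frac{4}{5}$:
$$I = - \frac{2500}{2187}.$$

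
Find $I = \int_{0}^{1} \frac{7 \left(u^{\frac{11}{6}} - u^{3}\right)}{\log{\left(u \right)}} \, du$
$- \log{\left(\frac{4586471424}{410338673} \right)}$

Introduce a parameter $a$ in the exponent: let $I(a) = \int_{0}^{1} \frac{7 \left(u^{\frac{11}{6}} - u^{a}\right)}{\log{\left(u \right)}} \, du$.

Since $\dfrac{\partial}{\partial a}\,u^{a} = u^{a} \ln u$, the $\ln u$ in the denominator cancels and
$$\frac{dI}{da} = \int_{0}^{1} -7 u^{a} \, du = -7 \left[\frac{u^{a+1}}{a+1}\right]_0^1 = - \frac{7}{a + 1}.$$

Integrating with respect to $a$ gives $I(a) = - \log{\left(\frac{279936 \left(a + 1\right)^{7}}{410338673} \right)} + C$.

At $a = \frac{11}{6}$ the integrand is identically $0$, so $I(\frac{11}{6}) = 0$. The closed form gives $0$, hence $C = 0$.

Setting $a = 3$:
$$I = - \log{\left(\frac{4586471424}{410338673} \right)}.$$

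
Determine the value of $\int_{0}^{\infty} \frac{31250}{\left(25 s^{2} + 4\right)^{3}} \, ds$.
$\frac{9375 \pi}{256}$

Start from the standard arctangent integral
$$J(a) = \int_{0}^{\infty} \frac{2}{a^{2} + s^{2}} \, ds = \frac{\pi}{a}.$$

Differentiating under the integral sign with respect to $a$,
$$\frac{dJ}{da} = \int_{0}^{\infty} - \frac{4 a}{\left(a^{2} + s^{2}\right)^{2}} \, ds = - \frac{\pi}{a^{2}},$$
so $\int_{0}^{\infty} \frac{2}{\left(a^{2} + s^{2}\right)^{2}} \, ds = \frac{\pi}{2 a^{3}}$.

Repeating — each differentiation of $1/(s^2+a^2)^j$ produces $-2ja/(s^2+a^2)^{j+1}$ — and dividing through by $-2ja$ at each step yields, after $2$ differentiations in total,
$$\int_{0}^{\infty} \frac{2}{\left(a^{2} + s^{2}\right)^{3}} \, ds = \frac{3 \pi}{8 a^{5}}.$$

Setting $a = \frac{2}{5}$:
$$I = \frac{9375 \pi}{256}.$$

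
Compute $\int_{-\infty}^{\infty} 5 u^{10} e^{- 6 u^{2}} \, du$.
$\frac{175 \sqrt{6} \sqrt{\pi}}{55296}$

Consider the simpler parametrised integral
$$J(a) = \int_{-\infty}^{\infty} 5 e^{- a u^{2}} \, du = \frac{5 \sqrt{\pi}}{\sqrt{a}}.$$

Differentiating under the integral sign brings down a factor of $(-u^2)$:
$$\frac{dJ}{da} = \int_{-\infty}^{\infty} - 5 u^{2} e^{- a u^{2}} \, du = - \frac{5 \sqrt{\pi}}{2 a^{\frac{3}{2}}}.$$

Repeating $5$ times in total — each differentiation brings down another $(-u^2)$ — gives
$$\frac{d^{5}J}{da^{5}} = \int_{-\infty}^{\infty} - 5 u^{10} e^{- a u^{2}} \, du = - \frac{4725 \sqrt{\pi}}{32 a^{\frac{11}{2}}},$$
and the integrand here is $(-1)^{5}$ times the target integrand, so $I = (-1)^{5}\,\frac{d^{5}J}{da^{5}} = \frac{4725 \sqrt{\pi}}{32 a^{\frac{11}{2}}}$.

Setting $a = 6$:
$$I = \frac{175 \sqrt{6} \sqrt{\pi}}{55296}.$$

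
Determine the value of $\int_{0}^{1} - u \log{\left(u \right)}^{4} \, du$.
$- \frac{3}{4}$

Start from the elementary integral
$$J(a) = \int_{0}^{1} - u^{a} \, du = - \frac{1}{a + 1}.$$

Differentiating under the integral sign brings down a factor of $\ln u$:
$$\frac{dJ}{da} = \int_{0}^{1} - u^{a} \log{\left(u \right)} \, du = \frac{1}{\left(a + 1\right)^{2}}.$$

Repeating $4$ times in total — each differentiation brings down another $\ln u$ — gives
$$\frac{d^{4}J}{da^{4}} = \int_{0}^{1} - u^{a} \log{\left(u \right)}^{4} \, du = - \frac{24}{\left(a + 1\right)^{5}},$$
and the integrand here is exactly the target integrand, so $I = - \frac{24}{\left(a + 1\right)^{5}}$.

Setting $a = 1$:
$$I = - \frac{3}{4}.$$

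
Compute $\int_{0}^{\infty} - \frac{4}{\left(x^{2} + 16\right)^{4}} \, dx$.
$- \frac{5 \pi}{131072}$

Start from the standard arctangent integral
$$J(a) = \int_{0}^{\infty} - \frac{4}{a^{2} + x^{2}} \, dx = - \frac{2 \pi}{a}.$$

Differentiating under the integral sign with respect to $a$,
$$\frac{dJ}{da} = \int_{0}^{\infty} \frac{8 a}{\left(a^{2} + x^{2}\right)^{2}} \, dx = \frac{2 \pi}{a^{2}},$$
so $\int_{0}^{\infty} - \frac{4}{\left(a^{2} + x^{2}\right)^{2}} \, dx = - \frac{\pi}{a^{3}}$.

Repeating — each differentiation of $1/(x^2+a^2)^j$ produces $-2ja/(x^2+a^2)^{j+1}$ — and dividing through by $-2ja$ at each step yields, after $3$ differentiations in total,
$$\int_{0}^{\infty} - \frac{4}{\left(a^{2} + x^{2}\right)^{4}} \, dx = - \frac{5 \pi}{8 a^{7}}.$$

Setting $a = 4$:
$$I = - \frac{5 \pi}{131072}.$$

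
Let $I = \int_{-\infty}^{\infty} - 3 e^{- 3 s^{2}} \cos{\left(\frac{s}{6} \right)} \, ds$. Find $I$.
$- \frac{\sqrt{3} \sqrt{\pi}}{e^{\frac{1}{432}}}$

Let $b$ denote the cosine frequency and define $I(b) = \int_{-\infty}^{\infty} - 3 e^{- 3 s^{2}} \cos{\left(b s \right)} \, ds$.

Differentiating under the integral sign,
$$I'(b) = \int_{-\infty}^{\infty} 3 s e^{- 3 s^{2}} \sin{\left(b s \right)} \, ds.$$

Integrate $\int_{-\infty}^{\infty} s \sin(b s)\, e^{- 3 s^{2}}\, ds$ by parts with $u = \sin(b s)$ and $dv = s\, e^{- 3 s^{2}}\, ds$, giving $v = - \frac{e^{- 3 s^{2}}}{6}$. The boundary term vanishes and
$$\int_{-\infty}^{\infty} s \sin(b s)\, e^{- 3 s^{2}}\, ds = \frac{b}{6} \int_{-\infty}^{\infty} \cos(b s)\, e^{- 3 s^{2}}\, ds,$$
so $I'(b) = - \frac{b}{6}\, I(b)$.

This is a separable first-order ODE; solving with the initial condition $I(0) = \int_{-\infty}^{\infty} - 3 e^{- 3 s^{2}}\,ds = - \sqrt{3} \sqrt{\pi}$ gives
$$I(b) = - \sqrt{3} \sqrt{\pi} e^{- \frac{b^{2}}{12}}.$$

Setting $b = \frac{1}{6}$:
$$I = - \frac{\sqrt{3} \sqrt{\pi}}{e^{\frac{1}{432}}}.$$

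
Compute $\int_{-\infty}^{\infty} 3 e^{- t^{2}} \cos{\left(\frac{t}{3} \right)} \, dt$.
$\frac{3 \sqrt{\pi}}{e^{\frac{1}{36}}}$

Treat the cosine frequency as a parameter and define $I(b) = \int_{-\infty}^{\infty} 3 e^{- t^{2}} \cos{\left(b t \right)} \, dt$.

Differentiating under the integral sign,
$$I'(b) = \int_{-\infty}^{\infty} - 3 t e^{- t^{2}} \sin{\left(b t \right)} \, dt.$$

Integrate $\int_{-\infty}^{\infty} t \sin(b t)\, e^{- t^{2}}\, dt$ by parts with $u = \sin(b t)$ and $dv = t\, e^{- t^{2}}\, dt$, giving $v = - \frac{e^{- t^{2}}}{2}$. The boundary term vanishes and
$$\int_{-\infty}^{\infty} t \sin(b t)\, e^{- t^{2}}\, dt = \frac{b}{2} \int_{-\infty}^{\infty} \cos(b t)\, e^{- t^{2}}\, dt,$$
so $I'(b) = - \frac{b}{2}\, I(b)$.

This is a separable first-order ODE; solving with the initial condition $I(0) = \int_{-\infty}^{\infty} 3 e^{- t^{2}}\,dt = 3 \sqrt{\pi}$ gives
$$I(b) = 3 \sqrt{\pi} e^{- \frac{b^{2}}{4}}.$$

Setting $b = \frac{1}{3}$:
$$I = \frac{3 \sqrt{\pi}}{e^{\frac{1}{36}}}.$$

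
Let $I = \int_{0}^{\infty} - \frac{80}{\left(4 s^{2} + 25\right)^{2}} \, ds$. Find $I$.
$- \frac{2 \pi}{25}$

Recall the elementary integral
$$J(a) = \int_{0}^{\infty} - \frac{5}{a^{2} + s^{2}} \, ds = - \frac{5 \pi}{2 a}.$$

Differentiating under the integral sign with respect to $a$,
$$\frac{dJ}{da} = \int_{0}^{\infty} \frac{10 a}{\left(a^{2} + s^{2}\right)^{2}} \, ds = \frac{5 \pi}{2 a^{2}},$$
so $\int_{0}^{\infty} - \frac{5}{\left(a^{2} + s^{2}\right)^{2}} \, ds = - \frac{5 \pi}{4 a^{3}}$.

Setting $a = \frac{5}{2}$:
$$I = - \frac{2 \pi}{25}.$$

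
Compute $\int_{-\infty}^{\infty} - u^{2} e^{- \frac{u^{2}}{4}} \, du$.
$- 4 \sqrt{\pi}$

Begin with the known integral
$$J(a) = \int_{-\infty}^{\infty} - e^{- a u^{2}} \, du = - \frac{\sqrt{\pi}}{\sqrt{a}}.$$

Differentiating under the integral sign brings down a factor of $(-u^2)$:
$$\frac{dJ}{da} = \int_{-\infty}^{\infty} u^{2} e^{- a u^{2}} \, du = \frac{\sqrt{\pi}}{2 a^{\frac{3}{2}}}.$$

The integral on the left is $-I$, so $I = - \frac{\sqrt{\pi}}{2 a^{\frac{3}{2}}}$.

Setting $a = \frac{1}{4}$:
$$I = - 4 \sqrt{\pi}.$$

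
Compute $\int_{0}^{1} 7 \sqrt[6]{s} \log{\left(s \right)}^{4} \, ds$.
$\frac{186624}{2401}$

Start from the elementary integral
$$J(a) = \int_{0}^{1} 7 s^{a} \, ds = \frac{7}{a + 1}.$$

Differentiating under the integral sign brings down a factor of $\ln s$:
$$\frac{dJ}{da} = \int_{0}^{1} 7 s^{a} \log{\left(s \right)} \, ds = - \frac{7}{\left(a + 1\right)^{2}}.$$

Repeating $4$ times in total — each differentiation brings down another $\ln s$ — gives
$$\frac{d^{4}J}{da^{4}} = \int_{0}^{1} 7 s^{a} \log{\left(s \right)}^{4} \, ds = \frac{168}{\left(a + 1\right)^{5}},$$
and the integrand here is exactly the target integrand, so $I = \frac{168}{\left(a + 1\right)^{5}}$.

Setting $a = \frac{1}{6}$:
$$I = \frac{186624}{2401}.$$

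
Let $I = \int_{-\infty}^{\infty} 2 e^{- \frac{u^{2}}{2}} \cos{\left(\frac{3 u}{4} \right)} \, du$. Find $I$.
$\frac{2 \sqrt{2} \sqrt{\pi}}{e^{\frac{9}{32}}}$

Let $b$ denote the cosine frequency and define $I(b) = \int_{-\infty}^{\infty} 2 e^{- \frac{u^{2}}{2}} \cos{\left(b u \right)} \, du$.

Differentiating under the integral sign,
$$I'(b) = \int_{-\infty}^{\infty} - 2 u e^{- \frac{u^{2}}{2}} \sin{\left(b u \right)} \, du.$$

Integrate $\int_{-\infty}^{\infty} u \sin(b u)\, e^{- \frac{u^{2}}{2}}\, du$ by parts with $w = \sin(b u)$ and $dv = u\, e^{- \frac{u^{2}}{2}}\, du$, giving $v = - e^{- \frac{u^{2}}{2}}$. The boundary term vanishes and
$$\int_{-\infty}^{\infty} u \sin(b u)\, e^{- \frac{u^{2}}{2}}\, du = b \int_{-\infty}^{\infty} \cos(b u)\, e^{- \frac{u^{2}}{2}}\, du,$$
so $I'(b) = - b\, I(b)$.

This is a separable first-order ODE; solving with the initial condition $I(0) = \int_{-\infty}^{\infty} 2 e^{- \frac{u^{2}}{2}}\,du = 2 \sqrt{2} \sqrt{\pi}$ gives
$$I(b) = 2 \sqrt{2} \sqrt{\pi} e^{- \frac{b^{2}}{2}}.$$

Setting $b = \frac{3}{4}$:
$$I = \frac{2 \sqrt{2} \sqrt{\pi}}{e^{\frac{9}{32}}}.$$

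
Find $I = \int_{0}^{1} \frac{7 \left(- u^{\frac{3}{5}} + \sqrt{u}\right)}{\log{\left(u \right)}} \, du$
$- \log{\left(\frac{268435456}{170859375} \right)}$

Consider the one-parameter family: let $I(a) = \int_{0}^{1} \frac{7 \left(\sqrt{u} - u^{a}\right)}{\log{\left(u \right)}} \, du$.

Since $\dfrac{\partial}{\partial a}\,u^{a} = u^{a} \ln u$, the $\ln u$ in the denominator cancels and
$$\frac{dI}{da} = \int_{0}^{1} -7 u^{a} \, du = -7 \left[\frac{u^{a+1}}{a+1}\right]_0^1 = - \frac{7}{a + 1}.$$

Integrating with respect to $a$ gives $I(a) = - \log{\left(\frac{128 \left(a + 1\right)^{7}}{2187} \right)} + C$.

At $a = \frac{1}{2}$ the integrand is identically $0$, so $I(\frac{1}{2}) = 0$. The closed form gives $0$, hence $C = 0$.

Setting $a = \frac{3}{5}$:
$$I = - \log{\left(\frac{268435456}{170859375} \right)}.$$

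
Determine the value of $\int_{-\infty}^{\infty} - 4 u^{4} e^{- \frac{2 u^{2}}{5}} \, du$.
$- \frac{75 \sqrt{10} \sqrt{\pi}}{8}$

Begin with the known integral
$$J(a) = \int_{-\infty}^{\infty} - 4 e^{- a u^{2}} \, du = - \frac{4 \sqrt{\pi}}{\sqrt{a}}.$$

Differentiating under the integral sign brings down a factor of $(-u^2)$:
$$\frac{dJ}{da} = \int_{-\infty}^{\infty} 4 u^{2} e^{- a u^{2}} \, du = \frac{2 \sqrt{\pi}}{a^{\frac{3}{2}}}.$$

Repeating twice in total — each differentiation brings down another $(-u^2)$ — gives
$$\frac{d^{2}J}{da^{2}} = \int_{-\infty}^{\infty} - 4 u^{4} e^{- a u^{2}} \, du = - \frac{3 \sqrt{\pi}}{a^{\frac{5}{2}}},$$
and the integrand here is exactly the target integrand, so $I = - \frac{3 \sqrt{\pi}}{a^{\frac{5}{2}}}$.

Setting $a = \frac{2}{5}$:
$$I = - \frac{75 \sqrt{10} \sqrt{\pi}}{8}.$$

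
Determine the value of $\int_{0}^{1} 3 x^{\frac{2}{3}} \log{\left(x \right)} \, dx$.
$- \frac{27}{25}$

Start from the elementary integral
$$J(a) = \int_{0}^{1} 3 x^{a} \, dx = \frac{3}{a + 1}.$$

Differentiating under the integral sign brings down a factor of $\ln x$:
$$\frac{dJ}{da} = \int_{0}^{1} 3 x^{a} \log{\left(x \right)} \, dx = - \frac{3}{\left(a + 1\right)^{2}}.$$

The integral on the left is $I$, so $I = - \frac{3}{\left(a + 1\right)^{2}}$.

Setting $a = \frac{2}{3}$:
$$I = - \frac{27}{25}.$$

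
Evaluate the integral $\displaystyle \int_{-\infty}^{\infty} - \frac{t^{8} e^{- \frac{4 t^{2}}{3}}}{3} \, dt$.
$- \frac{2835 \sqrt{3} \sqrt{\pi}}{8192}$

Start from the elementary integral
$$J(a) = \int_{-\infty}^{\infty} - \frac{e^{- a t^{2}}}{3} \, dt = - \frac{\sqrt{\pi}}{3 \sqrt{a}}.$$

Differentiating under the integral sign brings down a factor of $(-t^2)$:
$$\frac{dJ}{da} = \int_{-\infty}^{\infty} \frac{t^{2} e^{- a t^{2}}}{3} \, dt = \frac{\sqrt{\pi}}{6 a^{\frac{3}{2}}}.$$

Repeating $4$ times in total — each differentiation brings down another $(-t^2)$ — gives
$$\frac{d^{4}J}{da^{4}} = \int_{-\infty}^{\infty} - \frac{t^{8} e^{- a t^{2}}}{3} \, dt = - \frac{35 \sqrt{\pi}}{16 a^{\frac{9}{2}}},$$
and the integrand here is exactly the target integrand, so $I = - \frac{35 \sqrt{\pi}}{16 a^{\frac{9}{2}}}$.

Setting $a = \frac{4}{3}$:
$$I = - \frac{2835 \sqrt{3} \sqrt{\pi}}{8192}.$$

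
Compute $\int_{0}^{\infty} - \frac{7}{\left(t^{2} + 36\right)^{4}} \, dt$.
$- \frac{35 \pi}{8957952}$

Begin with the known result
$$J(a) = \int_{0}^{\infty} - \frac{7}{a^{2} + t^{2}} \, dt = - \frac{7 \pi}{2 a}.$$

Differentiating under the integral sign with respect to $a$,
$$\frac{dJ}{da} = \int_{0}^{\infty} \frac{14 a}{\left(a^{2} + t^{2}\right)^{2}} \, dt = \frac{7 \pi}{2 a^{2}},$$
so $\int_{0}^{\infty} - \frac{7}{\left(a^{2} + t^{2}\right)^{2}} \, dt = - \frac{7 \pi}{4 a^{3}}$.

Repeating — each differentiation of $1/(t^2+a^2)^j$ produces $-2ja/(t^2+a^2)^{j+1}$ — and dividing through by $-2ja$ at each step yields, after $3$ differentiations in total,
$$\int_{0}^{\infty} - \frac{7}{\left(a^{2} + t^{2}\right)^{4}} \, dt = - \frac{35 \pi}{32 a^{7}}.$$

Setting $a = 6$:
$$I = - \frac{35 \pi}{8957952}.$$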